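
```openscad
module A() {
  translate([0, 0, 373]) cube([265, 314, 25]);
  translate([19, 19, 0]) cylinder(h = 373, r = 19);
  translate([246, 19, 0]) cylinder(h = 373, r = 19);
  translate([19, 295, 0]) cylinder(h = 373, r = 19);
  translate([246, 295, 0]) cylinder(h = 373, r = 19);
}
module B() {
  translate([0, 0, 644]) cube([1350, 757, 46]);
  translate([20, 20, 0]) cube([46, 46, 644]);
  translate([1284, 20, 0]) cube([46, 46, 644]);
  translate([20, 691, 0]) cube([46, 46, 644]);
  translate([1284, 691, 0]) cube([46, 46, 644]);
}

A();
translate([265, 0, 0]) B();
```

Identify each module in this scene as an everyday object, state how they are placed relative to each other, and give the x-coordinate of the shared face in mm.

A is a stool. B is a table. The table is against the stool's +x side, with their −y faces flush. The x-coordinate of the shared face is 265 mm.

The stool's +x face and the table's −x face are both at x = 265 mm.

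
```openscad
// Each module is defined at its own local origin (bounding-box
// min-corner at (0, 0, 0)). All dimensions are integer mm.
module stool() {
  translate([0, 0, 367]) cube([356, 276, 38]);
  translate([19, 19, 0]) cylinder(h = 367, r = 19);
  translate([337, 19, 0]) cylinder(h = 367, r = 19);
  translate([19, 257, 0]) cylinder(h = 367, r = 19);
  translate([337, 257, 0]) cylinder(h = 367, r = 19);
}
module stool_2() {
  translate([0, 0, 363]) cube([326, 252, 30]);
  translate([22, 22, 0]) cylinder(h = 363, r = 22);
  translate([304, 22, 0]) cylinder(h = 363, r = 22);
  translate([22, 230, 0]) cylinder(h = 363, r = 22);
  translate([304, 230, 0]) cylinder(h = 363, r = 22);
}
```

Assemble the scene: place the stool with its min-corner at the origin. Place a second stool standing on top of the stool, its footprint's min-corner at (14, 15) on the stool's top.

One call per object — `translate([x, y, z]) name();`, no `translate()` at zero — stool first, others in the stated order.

stool();
translate([14, 15, 405]) stool_2();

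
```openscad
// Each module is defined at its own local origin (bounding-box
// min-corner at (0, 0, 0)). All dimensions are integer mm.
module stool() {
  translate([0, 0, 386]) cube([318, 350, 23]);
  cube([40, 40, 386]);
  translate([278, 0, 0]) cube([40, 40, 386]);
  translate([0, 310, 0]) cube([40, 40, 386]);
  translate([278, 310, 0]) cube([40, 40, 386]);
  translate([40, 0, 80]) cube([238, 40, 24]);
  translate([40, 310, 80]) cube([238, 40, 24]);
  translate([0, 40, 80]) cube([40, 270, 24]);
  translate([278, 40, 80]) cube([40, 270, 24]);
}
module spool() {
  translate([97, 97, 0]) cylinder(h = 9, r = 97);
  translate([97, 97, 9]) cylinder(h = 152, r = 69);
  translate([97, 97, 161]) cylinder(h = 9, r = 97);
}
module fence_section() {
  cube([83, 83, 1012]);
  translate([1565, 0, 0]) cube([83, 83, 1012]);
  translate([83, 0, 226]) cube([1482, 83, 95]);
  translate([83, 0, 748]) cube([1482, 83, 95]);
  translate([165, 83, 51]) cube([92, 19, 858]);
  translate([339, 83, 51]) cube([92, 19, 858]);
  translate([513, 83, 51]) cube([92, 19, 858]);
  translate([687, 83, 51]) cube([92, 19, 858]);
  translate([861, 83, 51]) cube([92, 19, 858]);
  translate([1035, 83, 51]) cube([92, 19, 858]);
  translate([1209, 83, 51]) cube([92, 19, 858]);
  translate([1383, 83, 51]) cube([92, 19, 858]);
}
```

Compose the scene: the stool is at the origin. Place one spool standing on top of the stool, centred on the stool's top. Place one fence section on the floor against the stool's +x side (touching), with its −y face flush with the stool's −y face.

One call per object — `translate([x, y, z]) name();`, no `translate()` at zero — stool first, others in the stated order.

stool();
translate([62, 78, 409]) spool();
translate([318, 0, 0]) fence_section();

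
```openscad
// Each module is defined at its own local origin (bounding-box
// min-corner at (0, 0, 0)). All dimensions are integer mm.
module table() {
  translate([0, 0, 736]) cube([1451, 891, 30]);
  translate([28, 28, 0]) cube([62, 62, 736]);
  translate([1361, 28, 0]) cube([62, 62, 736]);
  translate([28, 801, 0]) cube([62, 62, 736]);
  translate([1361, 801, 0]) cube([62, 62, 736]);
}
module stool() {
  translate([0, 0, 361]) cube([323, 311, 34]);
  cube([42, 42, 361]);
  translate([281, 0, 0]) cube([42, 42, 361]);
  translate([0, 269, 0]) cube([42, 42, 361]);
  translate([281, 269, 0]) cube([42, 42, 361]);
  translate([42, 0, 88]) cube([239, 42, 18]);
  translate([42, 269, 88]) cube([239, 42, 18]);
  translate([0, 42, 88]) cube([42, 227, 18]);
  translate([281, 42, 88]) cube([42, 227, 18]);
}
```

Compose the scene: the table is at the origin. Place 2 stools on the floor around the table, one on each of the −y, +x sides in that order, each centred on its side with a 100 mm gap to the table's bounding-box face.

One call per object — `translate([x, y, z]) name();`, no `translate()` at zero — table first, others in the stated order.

table();
translate([564, -411, 0]) stool();
translate([1551, 290, 0]) stool();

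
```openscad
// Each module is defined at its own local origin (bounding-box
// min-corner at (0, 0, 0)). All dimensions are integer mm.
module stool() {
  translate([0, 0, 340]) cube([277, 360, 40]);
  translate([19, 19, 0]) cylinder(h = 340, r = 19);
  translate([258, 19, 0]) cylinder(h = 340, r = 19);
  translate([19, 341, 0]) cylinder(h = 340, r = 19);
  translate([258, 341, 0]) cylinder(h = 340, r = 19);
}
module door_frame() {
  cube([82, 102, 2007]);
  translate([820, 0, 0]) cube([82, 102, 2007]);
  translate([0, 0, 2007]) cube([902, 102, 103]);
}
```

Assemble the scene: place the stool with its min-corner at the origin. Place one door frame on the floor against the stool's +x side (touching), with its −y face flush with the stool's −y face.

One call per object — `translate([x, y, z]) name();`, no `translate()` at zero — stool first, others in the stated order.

stool();
translate([277, 0, 0]) door_frame();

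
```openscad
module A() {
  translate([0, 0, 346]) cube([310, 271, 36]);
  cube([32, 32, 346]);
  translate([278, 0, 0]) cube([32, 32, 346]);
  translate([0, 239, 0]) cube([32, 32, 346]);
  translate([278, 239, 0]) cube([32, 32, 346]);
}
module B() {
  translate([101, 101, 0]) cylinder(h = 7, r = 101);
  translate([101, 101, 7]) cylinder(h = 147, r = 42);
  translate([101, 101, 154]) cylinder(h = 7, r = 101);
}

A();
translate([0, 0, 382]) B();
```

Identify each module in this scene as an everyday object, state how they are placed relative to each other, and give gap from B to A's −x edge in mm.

A is a stool. B is a spool. The spool is on top of the stool. The gap from the spool to the stool's −x edge is 0 mm.

The spool's min-x is at 0; the stool's min-x is 0; gap = 0 mm.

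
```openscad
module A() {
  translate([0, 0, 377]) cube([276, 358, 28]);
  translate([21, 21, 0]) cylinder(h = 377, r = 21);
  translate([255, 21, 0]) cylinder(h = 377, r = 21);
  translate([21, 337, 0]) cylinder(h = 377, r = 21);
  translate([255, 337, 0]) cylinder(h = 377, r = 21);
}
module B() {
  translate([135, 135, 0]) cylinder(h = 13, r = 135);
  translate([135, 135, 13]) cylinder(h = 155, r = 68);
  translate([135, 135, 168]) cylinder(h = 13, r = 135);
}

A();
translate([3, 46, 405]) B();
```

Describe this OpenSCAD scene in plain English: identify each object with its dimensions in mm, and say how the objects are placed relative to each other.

A is a four-legged stool. The seat is a 276×358×28 mm slab whose top surface is at z = 405 mm; four round legs, each 42 mm in diameter, run from the floor (z = 0) to the underside of the seat, each leg's axis is inset half a diameter from the nearest pair of seat edges (so the leg's bounding box is flush with the corner).

B is a spool: two coaxial disc flanges of radius 135 mm and thickness 13 mm, joined by a core cylinder of radius 68 mm and height 155 mm. The lower flange rests on z = 0 and the three cylinders share a vertical axis.

The spool is on top of the stool.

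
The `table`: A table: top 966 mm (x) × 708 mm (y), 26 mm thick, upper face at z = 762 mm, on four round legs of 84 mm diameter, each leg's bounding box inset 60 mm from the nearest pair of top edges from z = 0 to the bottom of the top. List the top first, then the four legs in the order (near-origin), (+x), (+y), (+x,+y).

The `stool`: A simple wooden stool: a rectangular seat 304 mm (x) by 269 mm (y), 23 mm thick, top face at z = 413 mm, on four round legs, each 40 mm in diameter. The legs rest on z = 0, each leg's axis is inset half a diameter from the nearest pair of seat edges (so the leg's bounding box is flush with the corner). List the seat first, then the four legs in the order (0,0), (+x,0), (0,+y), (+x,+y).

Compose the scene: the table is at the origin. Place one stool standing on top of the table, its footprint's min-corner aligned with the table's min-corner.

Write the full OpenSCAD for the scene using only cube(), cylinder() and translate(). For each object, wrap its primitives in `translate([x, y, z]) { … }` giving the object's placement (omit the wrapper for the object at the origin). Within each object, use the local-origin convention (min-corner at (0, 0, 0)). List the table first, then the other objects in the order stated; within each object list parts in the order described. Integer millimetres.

translate([0, 0, 736]) cube([966, 708, 26]);
translate([102, 102, 0]) cylinder(h = 736, r = 42);
translate([864, 102, 0]) cylinder(h = 736, r = 42);
translate([102, 606, 0]) cylinder(h = 736, r = 42);
translate([864, 606, 0]) cylinder(h = 736, r = 42);
translate([0, 0, 762]) {
  translate([0, 0, 390]) cube([304, 269, 23]);
  translate([20, 20, 0]) cylinder(h = 390, r = 20);
  translate([284, 20, 0]) cylinder(h = 390, r = 20);
  translate([20, 249, 0]) cylinder(h = 390, r = 20);
  translate([284, 249, 0]) cylinder(h = 390, r = 20);
}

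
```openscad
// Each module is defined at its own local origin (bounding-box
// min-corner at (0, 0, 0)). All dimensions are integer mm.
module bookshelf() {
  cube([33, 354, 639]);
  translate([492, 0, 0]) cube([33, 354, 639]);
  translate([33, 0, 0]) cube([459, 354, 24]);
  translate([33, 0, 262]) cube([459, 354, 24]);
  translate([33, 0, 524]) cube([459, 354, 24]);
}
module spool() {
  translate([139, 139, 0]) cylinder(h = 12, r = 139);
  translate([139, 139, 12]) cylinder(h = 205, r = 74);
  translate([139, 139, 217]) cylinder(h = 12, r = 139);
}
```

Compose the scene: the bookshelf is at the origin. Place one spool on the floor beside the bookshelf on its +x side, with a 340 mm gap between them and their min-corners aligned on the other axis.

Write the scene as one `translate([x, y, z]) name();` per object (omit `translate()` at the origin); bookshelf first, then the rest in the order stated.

bookshelf();
translate([865, 0, 0]) spool();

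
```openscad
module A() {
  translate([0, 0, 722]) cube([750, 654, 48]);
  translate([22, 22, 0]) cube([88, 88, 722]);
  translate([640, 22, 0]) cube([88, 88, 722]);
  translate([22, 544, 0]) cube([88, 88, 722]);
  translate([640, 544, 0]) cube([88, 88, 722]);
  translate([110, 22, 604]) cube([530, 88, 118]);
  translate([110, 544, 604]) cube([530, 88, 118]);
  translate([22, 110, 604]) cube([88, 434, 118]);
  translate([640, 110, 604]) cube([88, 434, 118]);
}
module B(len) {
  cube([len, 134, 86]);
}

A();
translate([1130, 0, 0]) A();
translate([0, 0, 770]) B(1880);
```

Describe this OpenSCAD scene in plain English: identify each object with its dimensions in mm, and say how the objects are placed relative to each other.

A is a table with a 750×654 mm rectangular top, 48 mm thick, top surface at z = 770 mm, supported by four 88×88 mm square legs, each inset 22 mm from the nearest pair of top edges, running from the floor. Four apron rails, 88 mm thick and 118 mm tall, run between adjacent legs with their top edges flush with the underside of the top and their outer faces flush with the legs' outer faces.

B is a rectangular beam 1880 mm long (x), 134 mm deep (y), 86 mm thick (z).

The beam spans the tops of two tables placed 380 mm apart, resting at z = 770 mm.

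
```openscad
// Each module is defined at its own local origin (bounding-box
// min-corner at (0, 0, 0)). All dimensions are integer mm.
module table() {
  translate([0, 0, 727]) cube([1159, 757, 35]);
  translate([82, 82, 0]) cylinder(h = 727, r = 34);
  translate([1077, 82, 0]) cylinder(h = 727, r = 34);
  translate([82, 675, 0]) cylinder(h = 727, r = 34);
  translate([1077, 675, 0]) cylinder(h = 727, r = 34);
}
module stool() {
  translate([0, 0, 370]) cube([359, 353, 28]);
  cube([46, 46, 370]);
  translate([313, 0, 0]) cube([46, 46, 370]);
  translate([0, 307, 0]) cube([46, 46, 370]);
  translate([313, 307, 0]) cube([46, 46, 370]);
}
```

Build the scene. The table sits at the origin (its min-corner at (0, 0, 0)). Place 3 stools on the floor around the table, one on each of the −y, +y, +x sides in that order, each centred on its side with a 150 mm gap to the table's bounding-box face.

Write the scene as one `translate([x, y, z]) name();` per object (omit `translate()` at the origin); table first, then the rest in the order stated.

table();
translate([400, -503, 0]) stool();
translate([400, 907, 0]) stool();
translate([1309, 202, 0]) stool();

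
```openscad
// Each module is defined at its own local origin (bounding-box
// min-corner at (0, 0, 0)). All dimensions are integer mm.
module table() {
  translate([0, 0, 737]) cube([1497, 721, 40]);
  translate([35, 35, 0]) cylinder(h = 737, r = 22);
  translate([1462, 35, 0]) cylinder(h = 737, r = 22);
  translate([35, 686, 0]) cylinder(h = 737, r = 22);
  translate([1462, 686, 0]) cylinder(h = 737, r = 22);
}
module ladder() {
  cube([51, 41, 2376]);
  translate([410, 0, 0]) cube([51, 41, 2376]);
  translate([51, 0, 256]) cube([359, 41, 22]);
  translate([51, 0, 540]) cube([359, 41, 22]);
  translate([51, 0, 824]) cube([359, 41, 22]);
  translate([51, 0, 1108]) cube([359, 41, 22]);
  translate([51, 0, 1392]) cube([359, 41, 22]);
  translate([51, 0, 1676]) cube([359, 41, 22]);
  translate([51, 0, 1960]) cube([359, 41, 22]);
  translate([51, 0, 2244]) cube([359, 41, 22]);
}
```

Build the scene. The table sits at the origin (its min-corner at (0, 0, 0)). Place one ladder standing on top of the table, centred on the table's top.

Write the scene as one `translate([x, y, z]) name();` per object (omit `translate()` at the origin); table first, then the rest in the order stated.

table();
translate([518, 340, 777]) ladder();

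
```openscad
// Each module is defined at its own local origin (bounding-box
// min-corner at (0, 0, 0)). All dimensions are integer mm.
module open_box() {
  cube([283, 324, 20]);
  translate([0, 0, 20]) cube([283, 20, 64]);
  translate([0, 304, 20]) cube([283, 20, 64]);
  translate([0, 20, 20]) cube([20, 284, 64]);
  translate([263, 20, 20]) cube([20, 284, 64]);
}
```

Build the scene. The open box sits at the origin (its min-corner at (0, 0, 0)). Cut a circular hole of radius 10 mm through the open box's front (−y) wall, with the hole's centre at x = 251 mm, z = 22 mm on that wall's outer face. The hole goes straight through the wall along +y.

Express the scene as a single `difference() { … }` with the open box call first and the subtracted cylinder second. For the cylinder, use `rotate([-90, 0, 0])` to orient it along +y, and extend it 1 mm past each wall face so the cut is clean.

difference() {
  open_box();
  translate([251, -1, 22]) rotate([-90, 0, 0]) cylinder(h = 22, r = 10);
}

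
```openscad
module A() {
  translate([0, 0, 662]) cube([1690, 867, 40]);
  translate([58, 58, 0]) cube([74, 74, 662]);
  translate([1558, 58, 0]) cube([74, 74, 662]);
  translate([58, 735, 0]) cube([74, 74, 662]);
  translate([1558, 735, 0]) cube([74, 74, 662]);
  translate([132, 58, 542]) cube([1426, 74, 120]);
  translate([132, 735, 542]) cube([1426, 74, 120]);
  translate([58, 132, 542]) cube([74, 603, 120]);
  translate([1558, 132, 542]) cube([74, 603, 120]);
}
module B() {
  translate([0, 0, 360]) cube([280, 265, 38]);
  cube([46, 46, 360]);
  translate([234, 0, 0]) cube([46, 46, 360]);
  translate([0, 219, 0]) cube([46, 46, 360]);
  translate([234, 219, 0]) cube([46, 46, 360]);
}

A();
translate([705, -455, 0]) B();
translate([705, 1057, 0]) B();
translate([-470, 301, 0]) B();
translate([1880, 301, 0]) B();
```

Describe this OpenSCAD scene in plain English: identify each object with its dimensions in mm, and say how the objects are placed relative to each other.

A is a rectangular dining table. The top is 1690×867×40 mm with its upper surface at z = 702 mm. It stands on four 74×74 mm square legs, each inset 58 mm from the nearest pair of top edges, running from the floor to the underside of the top. Four apron rails, 74 mm thick and 120 mm tall, run between adjacent legs with their top edges flush with the underside of the top and their outer faces flush with the legs' outer faces.

B is a four-legged stool. The seat is 280×265 mm, 38 mm thick, top at z = 398 mm. It stands on four square legs, each 46×46 mm in cross-section, from z = 0 to the seat underside, each flush with a corner of the seat.

Four stools sit around the table at the −y, +y, −x, +x sides.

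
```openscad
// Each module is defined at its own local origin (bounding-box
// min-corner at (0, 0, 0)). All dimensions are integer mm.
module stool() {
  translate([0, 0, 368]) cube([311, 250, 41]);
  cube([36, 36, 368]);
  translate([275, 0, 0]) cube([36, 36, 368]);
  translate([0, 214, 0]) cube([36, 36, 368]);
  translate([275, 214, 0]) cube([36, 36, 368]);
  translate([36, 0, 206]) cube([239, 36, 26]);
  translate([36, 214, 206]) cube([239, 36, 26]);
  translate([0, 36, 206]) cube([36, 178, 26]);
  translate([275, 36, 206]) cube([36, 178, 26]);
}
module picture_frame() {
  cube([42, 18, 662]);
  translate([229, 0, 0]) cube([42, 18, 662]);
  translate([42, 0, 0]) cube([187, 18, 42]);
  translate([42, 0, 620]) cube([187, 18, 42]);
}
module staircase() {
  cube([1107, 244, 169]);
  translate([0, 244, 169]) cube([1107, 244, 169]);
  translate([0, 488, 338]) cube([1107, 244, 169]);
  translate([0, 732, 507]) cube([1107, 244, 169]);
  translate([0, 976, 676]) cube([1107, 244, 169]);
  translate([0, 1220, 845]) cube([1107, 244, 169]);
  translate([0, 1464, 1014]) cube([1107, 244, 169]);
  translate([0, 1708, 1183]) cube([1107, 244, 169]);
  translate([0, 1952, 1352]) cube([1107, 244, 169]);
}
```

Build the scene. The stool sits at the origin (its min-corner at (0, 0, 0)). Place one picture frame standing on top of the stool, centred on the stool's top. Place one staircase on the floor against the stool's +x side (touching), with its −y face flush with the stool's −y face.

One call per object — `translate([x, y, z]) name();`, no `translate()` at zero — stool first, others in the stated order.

stool();
translate([20, 116, 409]) picture_frame();
translate([311, 0, 0]) staircase();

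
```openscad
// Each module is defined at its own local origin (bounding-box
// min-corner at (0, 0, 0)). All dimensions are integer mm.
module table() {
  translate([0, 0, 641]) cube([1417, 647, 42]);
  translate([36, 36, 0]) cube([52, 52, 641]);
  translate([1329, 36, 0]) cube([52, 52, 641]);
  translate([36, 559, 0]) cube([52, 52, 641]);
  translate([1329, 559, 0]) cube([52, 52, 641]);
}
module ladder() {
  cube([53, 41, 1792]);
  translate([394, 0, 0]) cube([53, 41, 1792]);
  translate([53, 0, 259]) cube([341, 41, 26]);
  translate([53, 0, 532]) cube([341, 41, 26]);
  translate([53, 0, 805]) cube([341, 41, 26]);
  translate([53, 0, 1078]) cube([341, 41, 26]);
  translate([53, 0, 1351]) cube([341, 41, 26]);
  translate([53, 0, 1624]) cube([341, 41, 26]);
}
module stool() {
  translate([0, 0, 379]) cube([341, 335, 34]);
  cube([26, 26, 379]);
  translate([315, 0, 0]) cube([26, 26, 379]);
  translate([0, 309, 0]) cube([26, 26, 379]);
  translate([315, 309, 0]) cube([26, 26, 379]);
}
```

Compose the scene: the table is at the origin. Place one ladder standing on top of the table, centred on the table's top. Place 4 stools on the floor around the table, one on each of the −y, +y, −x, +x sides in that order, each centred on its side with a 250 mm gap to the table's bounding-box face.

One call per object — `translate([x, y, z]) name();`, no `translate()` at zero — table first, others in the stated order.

table();
translate([485, 303, 683]) ladder();
translate([538, -585, 0]) stool();
translate([538, 897, 0]) stool();
translate([-591, 156, 0]) stool();
translate([1667, 156, 0]) stool();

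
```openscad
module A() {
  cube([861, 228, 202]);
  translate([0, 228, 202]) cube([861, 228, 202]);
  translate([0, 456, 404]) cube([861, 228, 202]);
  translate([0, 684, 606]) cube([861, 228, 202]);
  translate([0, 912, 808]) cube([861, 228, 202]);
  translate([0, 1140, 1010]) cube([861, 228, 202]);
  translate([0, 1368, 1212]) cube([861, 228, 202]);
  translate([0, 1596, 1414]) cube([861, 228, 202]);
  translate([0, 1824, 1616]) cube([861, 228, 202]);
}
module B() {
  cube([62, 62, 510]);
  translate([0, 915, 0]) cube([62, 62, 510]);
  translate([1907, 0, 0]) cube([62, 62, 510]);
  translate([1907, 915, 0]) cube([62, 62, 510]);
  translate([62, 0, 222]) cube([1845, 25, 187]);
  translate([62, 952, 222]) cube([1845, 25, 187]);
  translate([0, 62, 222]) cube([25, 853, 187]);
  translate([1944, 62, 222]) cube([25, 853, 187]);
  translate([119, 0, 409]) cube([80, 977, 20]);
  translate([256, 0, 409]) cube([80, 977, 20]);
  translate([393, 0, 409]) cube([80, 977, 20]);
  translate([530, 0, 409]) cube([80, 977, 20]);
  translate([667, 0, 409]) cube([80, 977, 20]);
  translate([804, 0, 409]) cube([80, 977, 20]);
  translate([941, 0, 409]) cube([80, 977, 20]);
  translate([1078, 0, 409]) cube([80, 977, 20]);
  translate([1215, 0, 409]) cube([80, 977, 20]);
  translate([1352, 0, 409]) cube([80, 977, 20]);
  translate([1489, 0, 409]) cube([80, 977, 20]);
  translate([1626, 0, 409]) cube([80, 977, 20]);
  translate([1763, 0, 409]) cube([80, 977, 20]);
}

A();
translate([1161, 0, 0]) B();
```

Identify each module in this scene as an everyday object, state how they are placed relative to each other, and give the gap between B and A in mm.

A is a staircase. B is a bed frame. The bed frame is on the floor beside the staircase on its +x side. The gap between the bed frame and the staircase is 300 mm.

The bed frame's nearest face is 300 mm from the staircase's +x face.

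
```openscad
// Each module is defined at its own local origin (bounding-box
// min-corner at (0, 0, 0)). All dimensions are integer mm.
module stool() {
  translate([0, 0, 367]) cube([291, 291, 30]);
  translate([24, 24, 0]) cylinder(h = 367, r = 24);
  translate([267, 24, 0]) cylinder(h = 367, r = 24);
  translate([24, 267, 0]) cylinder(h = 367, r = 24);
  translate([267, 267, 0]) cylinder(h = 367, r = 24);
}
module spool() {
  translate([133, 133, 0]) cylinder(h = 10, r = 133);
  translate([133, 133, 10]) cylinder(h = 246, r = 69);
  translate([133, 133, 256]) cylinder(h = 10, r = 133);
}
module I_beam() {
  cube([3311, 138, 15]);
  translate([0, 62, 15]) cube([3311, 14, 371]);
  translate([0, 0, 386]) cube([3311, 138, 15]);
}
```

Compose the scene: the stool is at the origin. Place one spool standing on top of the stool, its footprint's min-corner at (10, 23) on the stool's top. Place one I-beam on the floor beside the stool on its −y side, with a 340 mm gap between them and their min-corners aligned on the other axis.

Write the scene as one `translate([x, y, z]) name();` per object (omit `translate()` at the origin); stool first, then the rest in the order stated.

stool();
translate([10, 23, 397]) spool();
translate([0, -478, 0]) I_beam();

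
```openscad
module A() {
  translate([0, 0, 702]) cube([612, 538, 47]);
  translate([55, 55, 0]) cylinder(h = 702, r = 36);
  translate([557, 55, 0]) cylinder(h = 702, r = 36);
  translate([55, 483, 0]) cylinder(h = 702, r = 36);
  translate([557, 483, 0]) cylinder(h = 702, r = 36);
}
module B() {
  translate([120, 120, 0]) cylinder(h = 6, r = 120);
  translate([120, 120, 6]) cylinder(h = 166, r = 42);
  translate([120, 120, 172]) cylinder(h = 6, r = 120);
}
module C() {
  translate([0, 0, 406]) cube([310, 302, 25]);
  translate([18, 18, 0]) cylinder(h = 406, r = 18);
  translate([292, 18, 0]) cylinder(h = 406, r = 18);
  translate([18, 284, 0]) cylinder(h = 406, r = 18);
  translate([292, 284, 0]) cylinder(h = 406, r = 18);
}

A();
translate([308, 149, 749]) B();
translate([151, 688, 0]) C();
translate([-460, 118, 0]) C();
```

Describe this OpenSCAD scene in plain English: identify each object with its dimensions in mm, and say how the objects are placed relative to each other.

A is a table with a 612×538 mm rectangular top, 47 mm thick, top surface at z = 749 mm, supported by four round legs of 72 mm diameter, each leg's bounding box inset 19 mm from the nearest pair of top edges, running from the floor.

B is a spool: two coaxial disc flanges of radius 120 mm and thickness 6 mm, joined by a core cylinder of radius 42 mm and height 166 mm. The lower flange rests on z = 0 and the three cylinders share a vertical axis.

C is a four-legged stool. The seat is 310×302 mm, 25 mm thick, top at z = 431 mm. It stands on four round legs, each 36 mm in diameter, from z = 0 to the seat underside, each leg's axis is inset half a diameter from the nearest pair of seat edges (so the leg's bounding box is flush with the corner).

The spool is on top of the table. Two stools sit around the table at the +y, −x sides.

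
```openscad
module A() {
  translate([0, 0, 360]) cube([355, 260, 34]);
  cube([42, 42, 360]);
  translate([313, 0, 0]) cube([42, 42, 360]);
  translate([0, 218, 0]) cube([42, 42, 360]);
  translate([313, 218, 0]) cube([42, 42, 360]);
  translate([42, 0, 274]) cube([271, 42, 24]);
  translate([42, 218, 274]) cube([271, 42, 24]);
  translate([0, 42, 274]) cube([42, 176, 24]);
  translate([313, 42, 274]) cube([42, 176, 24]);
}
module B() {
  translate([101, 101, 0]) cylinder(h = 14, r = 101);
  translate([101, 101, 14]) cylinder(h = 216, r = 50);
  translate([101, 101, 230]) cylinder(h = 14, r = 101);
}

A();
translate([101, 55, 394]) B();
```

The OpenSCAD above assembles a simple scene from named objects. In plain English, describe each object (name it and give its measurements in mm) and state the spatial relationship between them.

A is a simple wooden stool: a rectangular seat 355 mm (x) by 260 mm (y), 34 mm thick, top face at z = 394 mm, on four square legs, each 42×42 mm in cross-section. The legs rest on z = 0, each flush with a corner of the seat. Four stretchers, 42 mm wide and 24 mm tall, connect adjacent legs with their undersides at z = 274 mm, each running between the inner faces of the legs it joins and aligned with the legs' outer faces on the other axis.

B is a spool: two coaxial disc flanges of radius 101 mm and thickness 14 mm, joined by a core cylinder of radius 50 mm and height 216 mm. The lower flange rests on z = 0 and the three cylinders share a vertical axis.

The spool is on top of the stool.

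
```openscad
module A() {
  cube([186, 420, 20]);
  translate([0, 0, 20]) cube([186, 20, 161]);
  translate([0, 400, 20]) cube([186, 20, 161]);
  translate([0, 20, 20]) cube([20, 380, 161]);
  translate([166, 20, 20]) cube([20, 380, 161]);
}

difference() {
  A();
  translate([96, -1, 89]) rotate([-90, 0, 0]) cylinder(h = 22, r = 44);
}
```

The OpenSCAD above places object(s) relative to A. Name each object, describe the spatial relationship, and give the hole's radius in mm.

The subtracted cylinder has r = 44 mm.

A is an open box. The open box has a circular hole through its front wall. The hole's radius is 44 mm.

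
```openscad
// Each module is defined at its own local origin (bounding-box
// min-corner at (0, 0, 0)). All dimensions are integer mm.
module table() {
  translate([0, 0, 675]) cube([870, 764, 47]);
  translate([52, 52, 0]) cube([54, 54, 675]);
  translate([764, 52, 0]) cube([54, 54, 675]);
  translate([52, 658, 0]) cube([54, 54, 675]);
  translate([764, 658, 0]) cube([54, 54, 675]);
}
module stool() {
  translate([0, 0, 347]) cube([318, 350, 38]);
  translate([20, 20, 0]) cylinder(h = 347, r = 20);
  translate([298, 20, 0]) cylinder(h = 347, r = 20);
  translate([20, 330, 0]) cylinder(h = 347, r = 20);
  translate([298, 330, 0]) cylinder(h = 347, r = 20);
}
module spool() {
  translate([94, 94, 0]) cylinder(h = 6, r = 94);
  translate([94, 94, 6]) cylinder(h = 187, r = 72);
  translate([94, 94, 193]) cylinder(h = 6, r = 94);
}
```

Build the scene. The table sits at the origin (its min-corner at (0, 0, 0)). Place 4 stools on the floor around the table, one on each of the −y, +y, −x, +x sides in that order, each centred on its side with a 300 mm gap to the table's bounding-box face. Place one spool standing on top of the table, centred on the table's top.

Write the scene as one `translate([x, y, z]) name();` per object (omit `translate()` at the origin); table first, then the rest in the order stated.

table();
translate([276, -650, 0]) stool();
translate([276, 1064, 0]) stool();
translate([-618, 207, 0]) stool();
translate([1170, 207, 0]) stool();
translate([341, 288, 722]) spool();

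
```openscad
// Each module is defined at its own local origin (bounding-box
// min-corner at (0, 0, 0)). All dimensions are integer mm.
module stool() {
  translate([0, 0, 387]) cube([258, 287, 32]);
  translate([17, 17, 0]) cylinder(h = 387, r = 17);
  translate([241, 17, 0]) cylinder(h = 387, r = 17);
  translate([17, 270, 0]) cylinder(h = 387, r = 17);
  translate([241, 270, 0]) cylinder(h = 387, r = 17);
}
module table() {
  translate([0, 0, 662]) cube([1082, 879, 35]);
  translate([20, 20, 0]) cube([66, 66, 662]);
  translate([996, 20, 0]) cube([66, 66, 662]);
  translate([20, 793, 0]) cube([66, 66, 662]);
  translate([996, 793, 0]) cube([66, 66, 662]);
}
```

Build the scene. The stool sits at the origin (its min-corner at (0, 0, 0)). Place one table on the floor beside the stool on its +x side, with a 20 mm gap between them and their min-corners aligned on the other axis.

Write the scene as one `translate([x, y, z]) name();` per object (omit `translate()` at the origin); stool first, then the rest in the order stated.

stool();
translate([278, 0, 0]) table();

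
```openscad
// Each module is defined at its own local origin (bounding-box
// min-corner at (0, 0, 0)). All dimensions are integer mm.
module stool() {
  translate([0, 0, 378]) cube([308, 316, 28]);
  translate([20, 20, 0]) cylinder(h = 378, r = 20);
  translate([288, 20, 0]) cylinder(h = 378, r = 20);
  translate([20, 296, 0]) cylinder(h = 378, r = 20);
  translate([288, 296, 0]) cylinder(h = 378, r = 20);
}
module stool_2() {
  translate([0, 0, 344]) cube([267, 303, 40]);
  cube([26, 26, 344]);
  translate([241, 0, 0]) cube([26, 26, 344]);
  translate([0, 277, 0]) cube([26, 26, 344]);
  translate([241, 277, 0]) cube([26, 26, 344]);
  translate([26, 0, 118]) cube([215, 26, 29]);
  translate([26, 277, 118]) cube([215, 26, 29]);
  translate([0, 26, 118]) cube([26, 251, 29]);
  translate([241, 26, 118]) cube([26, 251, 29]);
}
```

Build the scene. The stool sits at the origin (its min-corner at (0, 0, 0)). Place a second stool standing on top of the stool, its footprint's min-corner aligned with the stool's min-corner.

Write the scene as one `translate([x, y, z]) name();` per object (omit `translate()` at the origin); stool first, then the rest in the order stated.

stool();
translate([0, 0, 406]) stool_2();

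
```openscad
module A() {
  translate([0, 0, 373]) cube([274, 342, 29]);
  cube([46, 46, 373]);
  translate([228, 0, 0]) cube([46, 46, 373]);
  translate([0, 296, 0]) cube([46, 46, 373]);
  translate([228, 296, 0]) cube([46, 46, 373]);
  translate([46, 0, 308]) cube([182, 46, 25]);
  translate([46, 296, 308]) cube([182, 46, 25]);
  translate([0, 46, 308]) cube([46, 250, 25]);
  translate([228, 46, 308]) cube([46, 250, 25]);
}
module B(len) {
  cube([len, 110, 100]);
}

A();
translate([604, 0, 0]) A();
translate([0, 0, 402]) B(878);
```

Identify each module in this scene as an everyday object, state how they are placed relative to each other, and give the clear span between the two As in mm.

Second stool starts at x = 604; first ends at x = 274; clear span = 604 − 274 = 330 mm.

A is a stool. B is a beam. A beam spans the tops of two stools. The clear span between the two stools is 330 mm.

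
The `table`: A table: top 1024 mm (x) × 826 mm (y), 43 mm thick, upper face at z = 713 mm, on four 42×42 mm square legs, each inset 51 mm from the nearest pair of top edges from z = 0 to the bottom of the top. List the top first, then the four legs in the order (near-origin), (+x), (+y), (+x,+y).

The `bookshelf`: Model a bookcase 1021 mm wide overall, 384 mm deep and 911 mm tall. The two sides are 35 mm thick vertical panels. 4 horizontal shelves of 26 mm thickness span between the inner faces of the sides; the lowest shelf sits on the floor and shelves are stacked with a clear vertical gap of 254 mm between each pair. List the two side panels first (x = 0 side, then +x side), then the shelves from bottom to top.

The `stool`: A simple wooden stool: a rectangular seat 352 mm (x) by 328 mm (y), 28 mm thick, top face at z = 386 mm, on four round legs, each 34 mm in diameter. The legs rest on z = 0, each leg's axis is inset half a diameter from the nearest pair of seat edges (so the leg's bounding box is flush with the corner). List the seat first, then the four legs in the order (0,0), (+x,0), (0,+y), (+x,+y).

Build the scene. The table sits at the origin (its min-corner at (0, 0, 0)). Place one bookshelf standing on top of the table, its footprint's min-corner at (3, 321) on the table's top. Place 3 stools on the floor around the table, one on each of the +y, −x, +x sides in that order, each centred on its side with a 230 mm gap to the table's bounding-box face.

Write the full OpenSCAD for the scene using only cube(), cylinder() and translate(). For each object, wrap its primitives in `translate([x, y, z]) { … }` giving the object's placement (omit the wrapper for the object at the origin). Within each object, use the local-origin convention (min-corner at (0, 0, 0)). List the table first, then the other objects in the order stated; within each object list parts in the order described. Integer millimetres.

translate([0, 0, 670]) cube([1024, 826, 43]);
translate([51, 51, 0]) cube([42, 42, 670]);
translate([931, 51, 0]) cube([42, 42, 670]);
translate([51, 733, 0]) cube([42, 42, 670]);
translate([931, 733, 0]) cube([42, 42, 670]);
translate([3, 321, 713]) {
  cube([35, 384, 911]);
  translate([986, 0, 0]) cube([35, 384, 911]);
  translate([35, 0, 0]) cube([951, 384, 26]);
  translate([35, 0, 280]) cube([951, 384, 26]);
  translate([35, 0, 560]) cube([951, 384, 26]);
  translate([35, 0, 840]) cube([951, 384, 26]);
}
translate([336, 1056, 0]) {
  translate([0, 0, 358]) cube([352, 328, 28]);
  translate([17, 17, 0]) cylinder(h = 358, r = 17);
  translate([335, 17, 0]) cylinder(h = 358, r = 17);
  translate([17, 311, 0]) cylinder(h = 358, r = 17);
  translate([335, 311, 0]) cylinder(h = 358, r = 17);
}
translate([-582, 249, 0]) {
  translate([0, 0, 358]) cube([352, 328, 28]);
  translate([17, 17, 0]) cylinder(h = 358, r = 17);
  translate([335, 17, 0]) cylinder(h = 358, r = 17);
  translate([17, 311, 0]) cylinder(h = 358, r = 17);
  translate([335, 311, 0]) cylinder(h = 358, r = 17);
}
translate([1254, 249, 0]) {
  translate([0, 0, 358]) cube([352, 328, 28]);
  translate([17, 17, 0]) cylinder(h = 358, r = 17);
  translate([335, 17, 0]) cylinder(h = 358, r = 17);
  translate([17, 311, 0]) cylinder(h = 358, r = 17);
  translate([335, 311, 0]) cylinder(h = 358, r = 17);
}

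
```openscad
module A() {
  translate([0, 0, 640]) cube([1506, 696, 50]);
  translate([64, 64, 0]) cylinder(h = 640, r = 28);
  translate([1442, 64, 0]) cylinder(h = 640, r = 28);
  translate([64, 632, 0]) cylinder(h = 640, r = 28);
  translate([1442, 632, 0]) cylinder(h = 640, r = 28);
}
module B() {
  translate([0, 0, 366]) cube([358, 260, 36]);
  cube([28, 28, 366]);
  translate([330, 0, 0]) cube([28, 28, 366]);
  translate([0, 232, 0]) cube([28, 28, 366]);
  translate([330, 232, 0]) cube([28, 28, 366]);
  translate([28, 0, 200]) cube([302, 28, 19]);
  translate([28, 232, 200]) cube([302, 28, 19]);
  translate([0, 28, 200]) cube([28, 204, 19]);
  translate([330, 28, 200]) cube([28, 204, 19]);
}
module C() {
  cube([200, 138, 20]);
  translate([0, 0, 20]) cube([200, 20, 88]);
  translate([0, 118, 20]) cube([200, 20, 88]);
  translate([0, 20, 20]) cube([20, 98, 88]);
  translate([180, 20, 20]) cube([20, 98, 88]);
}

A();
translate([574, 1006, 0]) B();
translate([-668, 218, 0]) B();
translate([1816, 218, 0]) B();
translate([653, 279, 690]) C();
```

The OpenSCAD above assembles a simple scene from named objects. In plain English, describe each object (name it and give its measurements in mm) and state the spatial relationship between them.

A is a table with a 1506×696 mm rectangular top, 50 mm thick, top surface at z = 690 mm, supported by four round legs of 56 mm diameter, each leg's bounding box inset 36 mm from the nearest pair of top edges, running from the floor.

B is a four-legged stool. The seat is a 358×260×36 mm slab whose top surface is at z = 402 mm; four square legs, each 28×28 mm in cross-section, run from the floor (z = 0) to the underside of the seat, each flush with a corner of the seat. Four stretchers, 28 mm wide and 19 mm tall, connect adjacent legs with their undersides at z = 200 mm, each running between the inner faces of the legs it joins and aligned with the legs' outer faces on the other axis.

C is an open-topped rectangular box: outside dimensions 200×138×108 mm, with a uniform wall and base thickness of 20 mm. The base is a full 200×138 slab on the floor; four walls sit on top of the base. The front and back walls (the −y and +y sides) span the full width; the two side walls fit between them.

Three stools sit around the table at the +y, −x, +x sides. The open box is on top of the table, centred.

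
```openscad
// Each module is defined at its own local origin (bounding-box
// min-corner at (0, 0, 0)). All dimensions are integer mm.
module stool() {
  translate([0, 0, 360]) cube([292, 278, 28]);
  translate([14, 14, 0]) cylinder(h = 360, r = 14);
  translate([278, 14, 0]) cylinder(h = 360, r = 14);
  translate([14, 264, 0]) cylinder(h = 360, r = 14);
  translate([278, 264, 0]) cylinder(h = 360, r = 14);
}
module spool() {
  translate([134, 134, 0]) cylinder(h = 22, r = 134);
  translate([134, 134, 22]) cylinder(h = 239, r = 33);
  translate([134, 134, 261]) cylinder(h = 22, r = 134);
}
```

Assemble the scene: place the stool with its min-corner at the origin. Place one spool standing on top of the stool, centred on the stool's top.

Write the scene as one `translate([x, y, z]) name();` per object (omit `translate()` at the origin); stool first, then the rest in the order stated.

stool();
translate([12, 5, 388]) spool();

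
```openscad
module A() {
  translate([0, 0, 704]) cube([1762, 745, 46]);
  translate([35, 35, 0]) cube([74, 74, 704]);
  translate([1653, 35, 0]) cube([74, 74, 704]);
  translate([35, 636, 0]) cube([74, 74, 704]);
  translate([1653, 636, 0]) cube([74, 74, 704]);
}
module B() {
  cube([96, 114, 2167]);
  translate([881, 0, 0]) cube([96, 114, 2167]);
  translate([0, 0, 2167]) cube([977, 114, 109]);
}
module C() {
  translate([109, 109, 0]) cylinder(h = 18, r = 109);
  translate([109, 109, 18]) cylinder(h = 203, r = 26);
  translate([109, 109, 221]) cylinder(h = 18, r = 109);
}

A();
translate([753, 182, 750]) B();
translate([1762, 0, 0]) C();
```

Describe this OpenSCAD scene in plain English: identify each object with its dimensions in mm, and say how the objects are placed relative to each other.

A is a table: top 1762 mm (x) × 745 mm (y), 46 mm thick, upper face at z = 750 mm, on four 74×74 mm square legs, each inset 35 mm from the nearest pair of top edges, running from z = 0 to the bottom of the top.

B is a rectangular door frame: two vertical jambs of 96×114 mm section, 2167 mm tall, with a clear opening 785 mm wide between their inner faces. A header 109 mm tall and 114 mm deep lies on top of the jambs and spans the full outside width.

C is a spool: two coaxial disc flanges of radius 109 mm and thickness 18 mm, joined by a core cylinder of radius 26 mm and height 203 mm. The lower flange rests on z = 0 and the three cylinders share a vertical axis.

The door frame is on top of the table. The spool is against the table's +x side, with their −y faces flush.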